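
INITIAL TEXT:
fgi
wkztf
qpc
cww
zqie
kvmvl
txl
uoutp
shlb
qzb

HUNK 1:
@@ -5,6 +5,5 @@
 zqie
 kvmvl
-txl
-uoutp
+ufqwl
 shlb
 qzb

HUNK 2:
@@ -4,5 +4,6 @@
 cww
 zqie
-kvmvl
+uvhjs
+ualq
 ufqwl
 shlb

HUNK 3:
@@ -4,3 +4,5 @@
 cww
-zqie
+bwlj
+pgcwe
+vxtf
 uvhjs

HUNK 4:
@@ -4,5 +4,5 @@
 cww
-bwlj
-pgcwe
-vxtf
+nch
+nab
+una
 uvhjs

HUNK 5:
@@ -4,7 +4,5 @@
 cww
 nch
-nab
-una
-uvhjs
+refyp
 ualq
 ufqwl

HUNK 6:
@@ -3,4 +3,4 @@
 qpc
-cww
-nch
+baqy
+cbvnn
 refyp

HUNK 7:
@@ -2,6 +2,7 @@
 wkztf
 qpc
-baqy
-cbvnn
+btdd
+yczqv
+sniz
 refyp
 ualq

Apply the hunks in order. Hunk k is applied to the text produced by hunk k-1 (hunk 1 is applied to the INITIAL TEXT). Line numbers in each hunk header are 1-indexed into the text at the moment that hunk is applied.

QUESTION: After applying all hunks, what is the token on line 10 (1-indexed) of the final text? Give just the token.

Hunk 1: at line 5 remove [txl,uoutp] add [ufqwl] -> 9 lines: fgi wkztf qpc cww zqie kvmvl ufqwl shlb qzb
Hunk 2: at line 4 remove [kvmvl] add [uvhjs,ualq] -> 10 lines: fgi wkztf qpc cww zqie uvhjs ualq ufqwl shlb qzb
Hunk 3: at line 4 remove [zqie] add [bwlj,pgcwe,vxtf] -> 12 lines: fgi wkztf qpc cww bwlj pgcwe vxtf uvhjs ualq ufqwl shlb qzb
Hunk 4: at line 4 remove [bwlj,pgcwe,vxtf] add [nch,nab,una] -> 12 lines: fgi wkztf qpc cww nch nab una uvhjs ualq ufqwl shlb qzb
Hunk 5: at line 4 remove [nab,una,uvhjs] add [refyp] -> 10 lines: fgi wkztf qpc cww nch refyp ualq ufqwl shlb qzb
Hunk 6: at line 3 remove [cww,nch] add [baqy,cbvnn] -> 10 lines: fgi wkztf qpc baqy cbvnn refyp ualq ufqwl shlb qzb
Hunk 7: at line 2 remove [baqy,cbvnn] add [btdd,yczqv,sniz] -> 11 lines: fgi wkztf qpc btdd yczqv sniz refyp ualq ufqwl shlb qzb
Final line 10: shlb

Answer: shlb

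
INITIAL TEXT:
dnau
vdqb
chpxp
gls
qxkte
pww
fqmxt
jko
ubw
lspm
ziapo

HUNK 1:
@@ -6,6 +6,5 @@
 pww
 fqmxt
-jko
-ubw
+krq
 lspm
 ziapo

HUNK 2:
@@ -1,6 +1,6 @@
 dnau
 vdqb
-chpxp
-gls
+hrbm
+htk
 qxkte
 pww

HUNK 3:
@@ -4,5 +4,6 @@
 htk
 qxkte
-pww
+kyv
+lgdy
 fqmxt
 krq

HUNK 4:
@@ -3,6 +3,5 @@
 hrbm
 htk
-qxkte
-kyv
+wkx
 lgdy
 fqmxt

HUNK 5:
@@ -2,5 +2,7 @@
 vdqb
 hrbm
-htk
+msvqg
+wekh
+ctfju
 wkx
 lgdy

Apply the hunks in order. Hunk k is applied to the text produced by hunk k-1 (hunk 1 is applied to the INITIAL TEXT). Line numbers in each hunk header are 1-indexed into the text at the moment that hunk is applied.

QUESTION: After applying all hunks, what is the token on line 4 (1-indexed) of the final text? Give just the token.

Hunk 1: at line 6 remove [jko,ubw] add [krq] -> 10 lines: dnau vdqb chpxp gls qxkte pww fqmxt krq lspm ziapo
Hunk 2: at line 1 remove [chpxp,gls] add [hrbm,htk] -> 10 lines: dnau vdqb hrbm htk qxkte pww fqmxt krq lspm ziapo
Hunk 3: at line 4 remove [pww] add [kyv,lgdy] -> 11 lines: dnau vdqb hrbm htk qxkte kyv lgdy fqmxt krq lspm ziapo
Hunk 4: at line 3 remove [qxkte,kyv] add [wkx] -> 10 lines: dnau vdqb hrbm htk wkx lgdy fqmxt krq lspm ziapo
Hunk 5: at line 2 remove [htk] add [msvqg,wekh,ctfju] -> 12 lines: dnau vdqb hrbm msvqg wekh ctfju wkx lgdy fqmxt krq lspm ziapo
Final line 4: msvqg

Answer: msvqg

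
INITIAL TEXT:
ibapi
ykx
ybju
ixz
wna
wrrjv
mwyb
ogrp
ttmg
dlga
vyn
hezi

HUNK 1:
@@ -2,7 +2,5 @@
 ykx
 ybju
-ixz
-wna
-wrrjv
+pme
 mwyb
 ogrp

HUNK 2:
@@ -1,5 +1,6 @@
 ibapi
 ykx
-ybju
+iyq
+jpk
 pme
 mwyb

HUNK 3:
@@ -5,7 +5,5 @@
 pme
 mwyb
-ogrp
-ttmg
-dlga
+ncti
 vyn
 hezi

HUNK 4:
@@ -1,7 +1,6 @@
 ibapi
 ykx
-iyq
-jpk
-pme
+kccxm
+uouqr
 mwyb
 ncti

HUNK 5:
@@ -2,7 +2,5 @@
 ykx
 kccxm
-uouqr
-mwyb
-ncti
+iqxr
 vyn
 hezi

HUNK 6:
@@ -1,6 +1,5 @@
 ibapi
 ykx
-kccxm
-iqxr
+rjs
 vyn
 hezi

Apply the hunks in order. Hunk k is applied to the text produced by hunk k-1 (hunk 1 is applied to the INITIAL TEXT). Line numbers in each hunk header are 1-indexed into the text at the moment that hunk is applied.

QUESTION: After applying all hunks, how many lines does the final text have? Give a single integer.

Answer: 5

Derivation:
Hunk 1: at line 2 remove [ixz,wna,wrrjv] add [pme] -> 10 lines: ibapi ykx ybju pme mwyb ogrp ttmg dlga vyn hezi
Hunk 2: at line 1 remove [ybju] add [iyq,jpk] -> 11 lines: ibapi ykx iyq jpk pme mwyb ogrp ttmg dlga vyn hezi
Hunk 3: at line 5 remove [ogrp,ttmg,dlga] add [ncti] -> 9 lines: ibapi ykx iyq jpk pme mwyb ncti vyn hezi
Hunk 4: at line 1 remove [iyq,jpk,pme] add [kccxm,uouqr] -> 8 lines: ibapi ykx kccxm uouqr mwyb ncti vyn hezi
Hunk 5: at line 2 remove [uouqr,mwyb,ncti] add [iqxr] -> 6 lines: ibapi ykx kccxm iqxr vyn hezi
Hunk 6: at line 1 remove [kccxm,iqxr] add [rjs] -> 5 lines: ibapi ykx rjs vyn hezi
Final line count: 5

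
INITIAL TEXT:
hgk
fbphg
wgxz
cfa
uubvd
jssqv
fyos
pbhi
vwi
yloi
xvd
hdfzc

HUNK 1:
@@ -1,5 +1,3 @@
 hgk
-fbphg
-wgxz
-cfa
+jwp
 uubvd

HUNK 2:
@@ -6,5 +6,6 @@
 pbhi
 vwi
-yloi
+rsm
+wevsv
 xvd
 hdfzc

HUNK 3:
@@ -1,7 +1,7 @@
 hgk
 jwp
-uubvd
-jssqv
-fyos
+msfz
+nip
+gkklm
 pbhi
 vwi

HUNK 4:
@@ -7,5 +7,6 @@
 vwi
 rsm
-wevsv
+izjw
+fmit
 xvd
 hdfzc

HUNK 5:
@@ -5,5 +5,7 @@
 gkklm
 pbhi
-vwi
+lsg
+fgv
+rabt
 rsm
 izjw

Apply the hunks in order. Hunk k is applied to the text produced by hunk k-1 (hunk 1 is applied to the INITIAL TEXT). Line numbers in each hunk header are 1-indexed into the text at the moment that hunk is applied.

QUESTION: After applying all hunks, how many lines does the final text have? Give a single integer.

Hunk 1: at line 1 remove [fbphg,wgxz,cfa] add [jwp] -> 10 lines: hgk jwp uubvd jssqv fyos pbhi vwi yloi xvd hdfzc
Hunk 2: at line 6 remove [yloi] add [rsm,wevsv] -> 11 lines: hgk jwp uubvd jssqv fyos pbhi vwi rsm wevsv xvd hdfzc
Hunk 3: at line 1 remove [uubvd,jssqv,fyos] add [msfz,nip,gkklm] -> 11 lines: hgk jwp msfz nip gkklm pbhi vwi rsm wevsv xvd hdfzc
Hunk 4: at line 7 remove [wevsv] add [izjw,fmit] -> 12 lines: hgk jwp msfz nip gkklm pbhi vwi rsm izjw fmit xvd hdfzc
Hunk 5: at line 5 remove [vwi] add [lsg,fgv,rabt] -> 14 lines: hgk jwp msfz nip gkklm pbhi lsg fgv rabt rsm izjw fmit xvd hdfzc
Final line count: 14

Answer: 14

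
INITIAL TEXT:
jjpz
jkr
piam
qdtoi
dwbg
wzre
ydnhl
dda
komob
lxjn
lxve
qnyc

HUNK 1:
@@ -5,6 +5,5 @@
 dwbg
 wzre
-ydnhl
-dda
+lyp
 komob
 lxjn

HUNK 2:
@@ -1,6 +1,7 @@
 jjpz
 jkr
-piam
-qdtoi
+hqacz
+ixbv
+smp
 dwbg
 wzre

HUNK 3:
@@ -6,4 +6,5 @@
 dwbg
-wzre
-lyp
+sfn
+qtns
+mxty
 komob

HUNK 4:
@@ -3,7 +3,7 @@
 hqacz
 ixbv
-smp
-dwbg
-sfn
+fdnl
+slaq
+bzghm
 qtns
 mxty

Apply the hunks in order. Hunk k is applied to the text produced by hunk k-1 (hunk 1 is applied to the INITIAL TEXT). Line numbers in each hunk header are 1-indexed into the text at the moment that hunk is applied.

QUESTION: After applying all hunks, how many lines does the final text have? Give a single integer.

Hunk 1: at line 5 remove [ydnhl,dda] add [lyp] -> 11 lines: jjpz jkr piam qdtoi dwbg wzre lyp komob lxjn lxve qnyc
Hunk 2: at line 1 remove [piam,qdtoi] add [hqacz,ixbv,smp] -> 12 lines: jjpz jkr hqacz ixbv smp dwbg wzre lyp komob lxjn lxve qnyc
Hunk 3: at line 6 remove [wzre,lyp] add [sfn,qtns,mxty] -> 13 lines: jjpz jkr hqacz ixbv smp dwbg sfn qtns mxty komob lxjn lxve qnyc
Hunk 4: at line 3 remove [smp,dwbg,sfn] add [fdnl,slaq,bzghm] -> 13 lines: jjpz jkr hqacz ixbv fdnl slaq bzghm qtns mxty komob lxjn lxve qnyc
Final line count: 13

Answer: 13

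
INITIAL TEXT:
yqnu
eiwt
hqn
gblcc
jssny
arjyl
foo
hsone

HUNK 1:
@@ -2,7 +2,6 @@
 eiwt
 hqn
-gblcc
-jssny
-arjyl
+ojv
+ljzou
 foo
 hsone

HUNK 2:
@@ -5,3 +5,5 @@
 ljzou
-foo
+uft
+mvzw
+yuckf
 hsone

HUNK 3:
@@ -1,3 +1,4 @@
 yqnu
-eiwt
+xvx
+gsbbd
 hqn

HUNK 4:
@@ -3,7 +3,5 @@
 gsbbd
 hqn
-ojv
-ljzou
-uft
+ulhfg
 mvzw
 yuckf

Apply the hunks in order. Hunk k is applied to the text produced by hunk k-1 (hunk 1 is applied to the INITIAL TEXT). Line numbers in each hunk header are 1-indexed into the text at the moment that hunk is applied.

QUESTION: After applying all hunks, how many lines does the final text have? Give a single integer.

Hunk 1: at line 2 remove [gblcc,jssny,arjyl] add [ojv,ljzou] -> 7 lines: yqnu eiwt hqn ojv ljzou foo hsone
Hunk 2: at line 5 remove [foo] add [uft,mvzw,yuckf] -> 9 lines: yqnu eiwt hqn ojv ljzou uft mvzw yuckf hsone
Hunk 3: at line 1 remove [eiwt] add [xvx,gsbbd] -> 10 lines: yqnu xvx gsbbd hqn ojv ljzou uft mvzw yuckf hsone
Hunk 4: at line 3 remove [ojv,ljzou,uft] add [ulhfg] -> 8 lines: yqnu xvx gsbbd hqn ulhfg mvzw yuckf hsone
Final line count: 8

Answer: 8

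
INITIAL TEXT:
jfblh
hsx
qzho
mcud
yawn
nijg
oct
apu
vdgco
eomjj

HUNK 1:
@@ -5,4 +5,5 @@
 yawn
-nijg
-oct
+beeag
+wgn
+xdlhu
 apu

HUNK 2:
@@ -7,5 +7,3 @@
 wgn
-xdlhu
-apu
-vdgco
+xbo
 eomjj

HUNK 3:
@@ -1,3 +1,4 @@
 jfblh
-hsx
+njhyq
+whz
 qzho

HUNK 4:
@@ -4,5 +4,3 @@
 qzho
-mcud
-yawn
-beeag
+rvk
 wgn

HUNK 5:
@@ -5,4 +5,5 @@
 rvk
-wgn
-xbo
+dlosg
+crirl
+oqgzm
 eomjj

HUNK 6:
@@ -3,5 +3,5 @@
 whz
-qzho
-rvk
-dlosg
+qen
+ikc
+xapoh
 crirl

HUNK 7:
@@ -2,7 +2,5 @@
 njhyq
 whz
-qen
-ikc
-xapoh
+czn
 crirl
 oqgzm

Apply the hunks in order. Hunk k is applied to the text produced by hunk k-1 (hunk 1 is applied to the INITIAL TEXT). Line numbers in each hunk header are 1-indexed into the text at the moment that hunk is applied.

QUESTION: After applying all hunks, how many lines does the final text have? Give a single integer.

Hunk 1: at line 5 remove [nijg,oct] add [beeag,wgn,xdlhu] -> 11 lines: jfblh hsx qzho mcud yawn beeag wgn xdlhu apu vdgco eomjj
Hunk 2: at line 7 remove [xdlhu,apu,vdgco] add [xbo] -> 9 lines: jfblh hsx qzho mcud yawn beeag wgn xbo eomjj
Hunk 3: at line 1 remove [hsx] add [njhyq,whz] -> 10 lines: jfblh njhyq whz qzho mcud yawn beeag wgn xbo eomjj
Hunk 4: at line 4 remove [mcud,yawn,beeag] add [rvk] -> 8 lines: jfblh njhyq whz qzho rvk wgn xbo eomjj
Hunk 5: at line 5 remove [wgn,xbo] add [dlosg,crirl,oqgzm] -> 9 lines: jfblh njhyq whz qzho rvk dlosg crirl oqgzm eomjj
Hunk 6: at line 3 remove [qzho,rvk,dlosg] add [qen,ikc,xapoh] -> 9 lines: jfblh njhyq whz qen ikc xapoh crirl oqgzm eomjj
Hunk 7: at line 2 remove [qen,ikc,xapoh] add [czn] -> 7 lines: jfblh njhyq whz czn crirl oqgzm eomjj
Final line count: 7

Answer: 7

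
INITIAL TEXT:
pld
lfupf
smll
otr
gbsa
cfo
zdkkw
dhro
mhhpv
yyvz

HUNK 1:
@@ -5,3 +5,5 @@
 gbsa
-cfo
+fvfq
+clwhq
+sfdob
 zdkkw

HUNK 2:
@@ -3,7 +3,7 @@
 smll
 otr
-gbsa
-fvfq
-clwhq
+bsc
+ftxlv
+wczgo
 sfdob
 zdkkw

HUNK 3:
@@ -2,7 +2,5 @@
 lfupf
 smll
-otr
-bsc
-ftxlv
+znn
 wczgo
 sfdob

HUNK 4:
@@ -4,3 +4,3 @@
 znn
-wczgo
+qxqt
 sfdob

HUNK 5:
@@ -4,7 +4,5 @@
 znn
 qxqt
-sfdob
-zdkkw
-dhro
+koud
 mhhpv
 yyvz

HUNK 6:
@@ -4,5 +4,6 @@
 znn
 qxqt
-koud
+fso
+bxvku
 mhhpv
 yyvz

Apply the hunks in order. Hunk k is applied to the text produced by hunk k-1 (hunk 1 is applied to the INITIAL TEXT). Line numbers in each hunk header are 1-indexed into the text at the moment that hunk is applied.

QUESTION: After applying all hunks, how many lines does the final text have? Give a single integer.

Hunk 1: at line 5 remove [cfo] add [fvfq,clwhq,sfdob] -> 12 lines: pld lfupf smll otr gbsa fvfq clwhq sfdob zdkkw dhro mhhpv yyvz
Hunk 2: at line 3 remove [gbsa,fvfq,clwhq] add [bsc,ftxlv,wczgo] -> 12 lines: pld lfupf smll otr bsc ftxlv wczgo sfdob zdkkw dhro mhhpv yyvz
Hunk 3: at line 2 remove [otr,bsc,ftxlv] add [znn] -> 10 lines: pld lfupf smll znn wczgo sfdob zdkkw dhro mhhpv yyvz
Hunk 4: at line 4 remove [wczgo] add [qxqt] -> 10 lines: pld lfupf smll znn qxqt sfdob zdkkw dhro mhhpv yyvz
Hunk 5: at line 4 remove [sfdob,zdkkw,dhro] add [koud] -> 8 lines: pld lfupf smll znn qxqt koud mhhpv yyvz
Hunk 6: at line 4 remove [koud] add [fso,bxvku] -> 9 lines: pld lfupf smll znn qxqt fso bxvku mhhpv yyvz
Final line count: 9

Answer: 9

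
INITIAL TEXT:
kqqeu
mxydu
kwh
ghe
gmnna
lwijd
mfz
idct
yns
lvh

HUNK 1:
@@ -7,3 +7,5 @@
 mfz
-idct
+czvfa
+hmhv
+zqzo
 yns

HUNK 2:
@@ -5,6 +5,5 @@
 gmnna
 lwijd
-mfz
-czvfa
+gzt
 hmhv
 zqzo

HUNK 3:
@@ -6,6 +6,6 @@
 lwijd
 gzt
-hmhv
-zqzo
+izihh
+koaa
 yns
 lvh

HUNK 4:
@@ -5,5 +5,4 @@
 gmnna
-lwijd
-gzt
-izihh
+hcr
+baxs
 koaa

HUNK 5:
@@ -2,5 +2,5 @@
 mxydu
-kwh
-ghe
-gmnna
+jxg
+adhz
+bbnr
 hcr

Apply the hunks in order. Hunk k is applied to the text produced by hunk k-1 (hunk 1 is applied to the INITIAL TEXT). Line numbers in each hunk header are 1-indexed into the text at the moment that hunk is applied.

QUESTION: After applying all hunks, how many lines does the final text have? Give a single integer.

Hunk 1: at line 7 remove [idct] add [czvfa,hmhv,zqzo] -> 12 lines: kqqeu mxydu kwh ghe gmnna lwijd mfz czvfa hmhv zqzo yns lvh
Hunk 2: at line 5 remove [mfz,czvfa] add [gzt] -> 11 lines: kqqeu mxydu kwh ghe gmnna lwijd gzt hmhv zqzo yns lvh
Hunk 3: at line 6 remove [hmhv,zqzo] add [izihh,koaa] -> 11 lines: kqqeu mxydu kwh ghe gmnna lwijd gzt izihh koaa yns lvh
Hunk 4: at line 5 remove [lwijd,gzt,izihh] add [hcr,baxs] -> 10 lines: kqqeu mxydu kwh ghe gmnna hcr baxs koaa yns lvh
Hunk 5: at line 2 remove [kwh,ghe,gmnna] add [jxg,adhz,bbnr] -> 10 lines: kqqeu mxydu jxg adhz bbnr hcr baxs koaa yns lvh
Final line count: 10

Answer: 10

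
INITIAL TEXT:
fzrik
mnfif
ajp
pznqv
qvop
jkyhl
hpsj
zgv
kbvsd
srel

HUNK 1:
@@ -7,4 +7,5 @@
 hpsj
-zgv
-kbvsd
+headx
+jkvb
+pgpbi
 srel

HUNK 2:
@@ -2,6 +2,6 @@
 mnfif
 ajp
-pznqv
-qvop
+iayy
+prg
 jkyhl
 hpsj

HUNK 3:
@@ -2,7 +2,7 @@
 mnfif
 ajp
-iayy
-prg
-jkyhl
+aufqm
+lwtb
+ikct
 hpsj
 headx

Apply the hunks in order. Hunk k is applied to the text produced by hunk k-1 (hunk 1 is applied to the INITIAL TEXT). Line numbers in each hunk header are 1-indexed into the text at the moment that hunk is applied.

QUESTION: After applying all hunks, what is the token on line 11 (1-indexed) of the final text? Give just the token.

Hunk 1: at line 7 remove [zgv,kbvsd] add [headx,jkvb,pgpbi] -> 11 lines: fzrik mnfif ajp pznqv qvop jkyhl hpsj headx jkvb pgpbi srel
Hunk 2: at line 2 remove [pznqv,qvop] add [iayy,prg] -> 11 lines: fzrik mnfif ajp iayy prg jkyhl hpsj headx jkvb pgpbi srel
Hunk 3: at line 2 remove [iayy,prg,jkyhl] add [aufqm,lwtb,ikct] -> 11 lines: fzrik mnfif ajp aufqm lwtb ikct hpsj headx jkvb pgpbi srel
Final line 11: srel

Answer: srel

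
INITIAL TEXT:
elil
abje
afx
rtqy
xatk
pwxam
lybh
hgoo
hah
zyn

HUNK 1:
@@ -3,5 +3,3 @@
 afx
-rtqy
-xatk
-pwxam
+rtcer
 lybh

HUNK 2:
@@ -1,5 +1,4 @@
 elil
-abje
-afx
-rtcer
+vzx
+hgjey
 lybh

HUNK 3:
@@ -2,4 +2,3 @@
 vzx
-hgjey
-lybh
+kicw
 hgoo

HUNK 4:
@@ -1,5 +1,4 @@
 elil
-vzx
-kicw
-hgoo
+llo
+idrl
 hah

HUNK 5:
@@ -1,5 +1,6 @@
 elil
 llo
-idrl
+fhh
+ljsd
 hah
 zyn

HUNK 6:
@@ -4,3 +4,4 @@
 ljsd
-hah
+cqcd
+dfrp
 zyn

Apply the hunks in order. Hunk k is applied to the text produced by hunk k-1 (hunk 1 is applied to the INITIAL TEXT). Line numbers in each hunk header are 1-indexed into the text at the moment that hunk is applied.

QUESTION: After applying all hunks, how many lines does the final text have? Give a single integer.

Answer: 7

Derivation:
Hunk 1: at line 3 remove [rtqy,xatk,pwxam] add [rtcer] -> 8 lines: elil abje afx rtcer lybh hgoo hah zyn
Hunk 2: at line 1 remove [abje,afx,rtcer] add [vzx,hgjey] -> 7 lines: elil vzx hgjey lybh hgoo hah zyn
Hunk 3: at line 2 remove [hgjey,lybh] add [kicw] -> 6 lines: elil vzx kicw hgoo hah zyn
Hunk 4: at line 1 remove [vzx,kicw,hgoo] add [llo,idrl] -> 5 lines: elil llo idrl hah zyn
Hunk 5: at line 1 remove [idrl] add [fhh,ljsd] -> 6 lines: elil llo fhh ljsd hah zyn
Hunk 6: at line 4 remove [hah] add [cqcd,dfrp] -> 7 lines: elil llo fhh ljsd cqcd dfrp zyn
Final line count: 7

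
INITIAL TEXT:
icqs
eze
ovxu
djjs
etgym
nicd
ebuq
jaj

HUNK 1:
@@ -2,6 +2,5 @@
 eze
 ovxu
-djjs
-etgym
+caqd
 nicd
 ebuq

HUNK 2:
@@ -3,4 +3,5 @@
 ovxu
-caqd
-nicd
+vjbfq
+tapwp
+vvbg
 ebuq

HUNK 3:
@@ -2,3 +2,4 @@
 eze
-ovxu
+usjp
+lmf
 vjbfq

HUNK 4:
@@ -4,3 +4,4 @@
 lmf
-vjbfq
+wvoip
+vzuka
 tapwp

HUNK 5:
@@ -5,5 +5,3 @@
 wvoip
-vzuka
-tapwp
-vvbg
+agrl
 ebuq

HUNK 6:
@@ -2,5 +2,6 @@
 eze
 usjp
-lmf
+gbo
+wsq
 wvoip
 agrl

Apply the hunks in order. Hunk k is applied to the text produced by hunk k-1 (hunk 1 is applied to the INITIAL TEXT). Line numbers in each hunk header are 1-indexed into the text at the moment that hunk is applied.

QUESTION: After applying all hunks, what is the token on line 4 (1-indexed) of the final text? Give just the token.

Hunk 1: at line 2 remove [djjs,etgym] add [caqd] -> 7 lines: icqs eze ovxu caqd nicd ebuq jaj
Hunk 2: at line 3 remove [caqd,nicd] add [vjbfq,tapwp,vvbg] -> 8 lines: icqs eze ovxu vjbfq tapwp vvbg ebuq jaj
Hunk 3: at line 2 remove [ovxu] add [usjp,lmf] -> 9 lines: icqs eze usjp lmf vjbfq tapwp vvbg ebuq jaj
Hunk 4: at line 4 remove [vjbfq] add [wvoip,vzuka] -> 10 lines: icqs eze usjp lmf wvoip vzuka tapwp vvbg ebuq jaj
Hunk 5: at line 5 remove [vzuka,tapwp,vvbg] add [agrl] -> 8 lines: icqs eze usjp lmf wvoip agrl ebuq jaj
Hunk 6: at line 2 remove [lmf] add [gbo,wsq] -> 9 lines: icqs eze usjp gbo wsq wvoip agrl ebuq jaj
Final line 4: gbo

Answer: gbo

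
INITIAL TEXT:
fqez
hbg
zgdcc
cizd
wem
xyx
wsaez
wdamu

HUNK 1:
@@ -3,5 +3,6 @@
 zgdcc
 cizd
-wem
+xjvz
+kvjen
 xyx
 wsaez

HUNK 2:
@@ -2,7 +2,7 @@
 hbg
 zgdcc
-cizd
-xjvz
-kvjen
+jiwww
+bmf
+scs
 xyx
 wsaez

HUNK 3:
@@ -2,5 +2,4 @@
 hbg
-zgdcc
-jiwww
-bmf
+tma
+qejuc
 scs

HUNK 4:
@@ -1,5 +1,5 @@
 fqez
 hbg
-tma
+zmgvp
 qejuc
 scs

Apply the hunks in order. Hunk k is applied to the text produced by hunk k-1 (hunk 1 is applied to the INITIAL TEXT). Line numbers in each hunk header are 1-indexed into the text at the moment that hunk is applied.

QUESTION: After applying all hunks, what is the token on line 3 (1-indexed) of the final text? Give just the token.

Hunk 1: at line 3 remove [wem] add [xjvz,kvjen] -> 9 lines: fqez hbg zgdcc cizd xjvz kvjen xyx wsaez wdamu
Hunk 2: at line 2 remove [cizd,xjvz,kvjen] add [jiwww,bmf,scs] -> 9 lines: fqez hbg zgdcc jiwww bmf scs xyx wsaez wdamu
Hunk 3: at line 2 remove [zgdcc,jiwww,bmf] add [tma,qejuc] -> 8 lines: fqez hbg tma qejuc scs xyx wsaez wdamu
Hunk 4: at line 1 remove [tma] add [zmgvp] -> 8 lines: fqez hbg zmgvp qejuc scs xyx wsaez wdamu
Final line 3: zmgvp

Answer: zmgvp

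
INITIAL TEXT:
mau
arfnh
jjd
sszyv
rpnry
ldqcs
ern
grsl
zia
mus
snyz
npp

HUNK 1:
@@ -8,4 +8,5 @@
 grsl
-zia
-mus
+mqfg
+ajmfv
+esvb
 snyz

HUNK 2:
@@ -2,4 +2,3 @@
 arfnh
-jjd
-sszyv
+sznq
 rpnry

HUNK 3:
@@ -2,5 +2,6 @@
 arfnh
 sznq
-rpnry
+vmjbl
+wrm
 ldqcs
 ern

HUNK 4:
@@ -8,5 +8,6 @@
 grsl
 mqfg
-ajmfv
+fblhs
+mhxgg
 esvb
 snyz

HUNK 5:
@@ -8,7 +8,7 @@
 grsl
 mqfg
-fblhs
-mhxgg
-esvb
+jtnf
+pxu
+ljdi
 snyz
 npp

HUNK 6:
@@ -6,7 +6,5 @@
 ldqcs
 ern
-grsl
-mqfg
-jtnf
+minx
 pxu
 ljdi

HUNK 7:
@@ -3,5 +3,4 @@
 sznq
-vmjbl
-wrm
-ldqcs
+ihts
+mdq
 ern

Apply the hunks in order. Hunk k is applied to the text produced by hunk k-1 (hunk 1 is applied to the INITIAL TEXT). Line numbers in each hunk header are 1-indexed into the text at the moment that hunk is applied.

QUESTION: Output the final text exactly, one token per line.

Answer: mau
arfnh
sznq
ihts
mdq
ern
minx
pxu
ljdi
snyz
npp

Derivation:
Hunk 1: at line 8 remove [zia,mus] add [mqfg,ajmfv,esvb] -> 13 lines: mau arfnh jjd sszyv rpnry ldqcs ern grsl mqfg ajmfv esvb snyz npp
Hunk 2: at line 2 remove [jjd,sszyv] add [sznq] -> 12 lines: mau arfnh sznq rpnry ldqcs ern grsl mqfg ajmfv esvb snyz npp
Hunk 3: at line 2 remove [rpnry] add [vmjbl,wrm] -> 13 lines: mau arfnh sznq vmjbl wrm ldqcs ern grsl mqfg ajmfv esvb snyz npp
Hunk 4: at line 8 remove [ajmfv] add [fblhs,mhxgg] -> 14 lines: mau arfnh sznq vmjbl wrm ldqcs ern grsl mqfg fblhs mhxgg esvb snyz npp
Hunk 5: at line 8 remove [fblhs,mhxgg,esvb] add [jtnf,pxu,ljdi] -> 14 lines: mau arfnh sznq vmjbl wrm ldqcs ern grsl mqfg jtnf pxu ljdi snyz npp
Hunk 6: at line 6 remove [grsl,mqfg,jtnf] add [minx] -> 12 lines: mau arfnh sznq vmjbl wrm ldqcs ern minx pxu ljdi snyz npp
Hunk 7: at line 3 remove [vmjbl,wrm,ldqcs] add [ihts,mdq] -> 11 lines: mau arfnh sznq ihts mdq ern minx pxu ljdi snyz npp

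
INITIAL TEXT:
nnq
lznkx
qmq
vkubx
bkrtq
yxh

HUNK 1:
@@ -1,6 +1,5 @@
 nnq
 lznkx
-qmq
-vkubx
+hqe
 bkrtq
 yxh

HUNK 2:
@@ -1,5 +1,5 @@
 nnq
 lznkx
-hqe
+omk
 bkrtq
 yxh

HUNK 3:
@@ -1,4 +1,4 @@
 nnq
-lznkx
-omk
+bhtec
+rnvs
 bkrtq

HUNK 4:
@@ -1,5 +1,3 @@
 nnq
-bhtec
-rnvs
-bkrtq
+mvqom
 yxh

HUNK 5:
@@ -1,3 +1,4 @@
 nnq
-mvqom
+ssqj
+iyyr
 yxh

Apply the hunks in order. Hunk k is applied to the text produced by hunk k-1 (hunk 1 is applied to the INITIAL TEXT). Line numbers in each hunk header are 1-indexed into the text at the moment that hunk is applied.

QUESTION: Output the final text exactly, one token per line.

Answer: nnq
ssqj
iyyr
yxh

Derivation:
Hunk 1: at line 1 remove [qmq,vkubx] add [hqe] -> 5 lines: nnq lznkx hqe bkrtq yxh
Hunk 2: at line 1 remove [hqe] add [omk] -> 5 lines: nnq lznkx omk bkrtq yxh
Hunk 3: at line 1 remove [lznkx,omk] add [bhtec,rnvs] -> 5 lines: nnq bhtec rnvs bkrtq yxh
Hunk 4: at line 1 remove [bhtec,rnvs,bkrtq] add [mvqom] -> 3 lines: nnq mvqom yxh
Hunk 5: at line 1 remove [mvqom] add [ssqj,iyyr] -> 4 lines: nnq ssqj iyyr yxh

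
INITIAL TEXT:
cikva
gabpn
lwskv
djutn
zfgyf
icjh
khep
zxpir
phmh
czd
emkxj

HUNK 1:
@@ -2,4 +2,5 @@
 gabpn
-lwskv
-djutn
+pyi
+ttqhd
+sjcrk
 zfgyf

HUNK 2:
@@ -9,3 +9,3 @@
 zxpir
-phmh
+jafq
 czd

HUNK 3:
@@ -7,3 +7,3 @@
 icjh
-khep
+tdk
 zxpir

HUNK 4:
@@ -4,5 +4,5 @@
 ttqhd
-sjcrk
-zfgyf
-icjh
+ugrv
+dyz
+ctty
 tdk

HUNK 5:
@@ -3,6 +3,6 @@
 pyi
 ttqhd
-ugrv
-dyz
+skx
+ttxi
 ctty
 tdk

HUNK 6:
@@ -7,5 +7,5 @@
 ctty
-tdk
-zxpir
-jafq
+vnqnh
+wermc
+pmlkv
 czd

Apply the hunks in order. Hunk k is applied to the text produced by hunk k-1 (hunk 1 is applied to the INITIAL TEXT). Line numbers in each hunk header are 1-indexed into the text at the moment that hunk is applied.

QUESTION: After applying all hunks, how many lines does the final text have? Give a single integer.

Answer: 12

Derivation:
Hunk 1: at line 2 remove [lwskv,djutn] add [pyi,ttqhd,sjcrk] -> 12 lines: cikva gabpn pyi ttqhd sjcrk zfgyf icjh khep zxpir phmh czd emkxj
Hunk 2: at line 9 remove [phmh] add [jafq] -> 12 lines: cikva gabpn pyi ttqhd sjcrk zfgyf icjh khep zxpir jafq czd emkxj
Hunk 3: at line 7 remove [khep] add [tdk] -> 12 lines: cikva gabpn pyi ttqhd sjcrk zfgyf icjh tdk zxpir jafq czd emkxj
Hunk 4: at line 4 remove [sjcrk,zfgyf,icjh] add [ugrv,dyz,ctty] -> 12 lines: cikva gabpn pyi ttqhd ugrv dyz ctty tdk zxpir jafq czd emkxj
Hunk 5: at line 3 remove [ugrv,dyz] add [skx,ttxi] -> 12 lines: cikva gabpn pyi ttqhd skx ttxi ctty tdk zxpir jafq czd emkxj
Hunk 6: at line 7 remove [tdk,zxpir,jafq] add [vnqnh,wermc,pmlkv] -> 12 lines: cikva gabpn pyi ttqhd skx ttxi ctty vnqnh wermc pmlkv czd emkxj
Final line count: 12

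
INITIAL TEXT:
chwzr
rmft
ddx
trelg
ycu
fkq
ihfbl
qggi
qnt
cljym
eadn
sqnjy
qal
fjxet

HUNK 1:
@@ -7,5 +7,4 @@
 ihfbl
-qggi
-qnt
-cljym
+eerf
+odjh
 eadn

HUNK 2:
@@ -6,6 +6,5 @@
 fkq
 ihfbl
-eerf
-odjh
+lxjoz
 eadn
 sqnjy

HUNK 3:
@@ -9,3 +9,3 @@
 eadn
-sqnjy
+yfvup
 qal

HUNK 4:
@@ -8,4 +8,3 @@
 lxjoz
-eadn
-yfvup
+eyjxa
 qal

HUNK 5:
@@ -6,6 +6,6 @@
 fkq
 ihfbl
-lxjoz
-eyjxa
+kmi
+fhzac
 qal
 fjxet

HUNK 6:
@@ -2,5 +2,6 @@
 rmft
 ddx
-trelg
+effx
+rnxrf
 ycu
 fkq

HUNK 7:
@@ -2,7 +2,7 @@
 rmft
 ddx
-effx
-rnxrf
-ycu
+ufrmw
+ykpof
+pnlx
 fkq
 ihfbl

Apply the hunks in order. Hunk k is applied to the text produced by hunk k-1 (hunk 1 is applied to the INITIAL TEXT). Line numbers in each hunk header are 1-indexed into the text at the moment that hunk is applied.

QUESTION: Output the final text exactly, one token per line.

Answer: chwzr
rmft
ddx
ufrmw
ykpof
pnlx
fkq
ihfbl
kmi
fhzac
qal
fjxet

Derivation:
Hunk 1: at line 7 remove [qggi,qnt,cljym] add [eerf,odjh] -> 13 lines: chwzr rmft ddx trelg ycu fkq ihfbl eerf odjh eadn sqnjy qal fjxet
Hunk 2: at line 6 remove [eerf,odjh] add [lxjoz] -> 12 lines: chwzr rmft ddx trelg ycu fkq ihfbl lxjoz eadn sqnjy qal fjxet
Hunk 3: at line 9 remove [sqnjy] add [yfvup] -> 12 lines: chwzr rmft ddx trelg ycu fkq ihfbl lxjoz eadn yfvup qal fjxet
Hunk 4: at line 8 remove [eadn,yfvup] add [eyjxa] -> 11 lines: chwzr rmft ddx trelg ycu fkq ihfbl lxjoz eyjxa qal fjxet
Hunk 5: at line 6 remove [lxjoz,eyjxa] add [kmi,fhzac] -> 11 lines: chwzr rmft ddx trelg ycu fkq ihfbl kmi fhzac qal fjxet
Hunk 6: at line 2 remove [trelg] add [effx,rnxrf] -> 12 lines: chwzr rmft ddx effx rnxrf ycu fkq ihfbl kmi fhzac qal fjxet
Hunk 7: at line 2 remove [effx,rnxrf,ycu] add [ufrmw,ykpof,pnlx] -> 12 lines: chwzr rmft ddx ufrmw ykpof pnlx fkq ihfbl kmi fhzac qal fjxet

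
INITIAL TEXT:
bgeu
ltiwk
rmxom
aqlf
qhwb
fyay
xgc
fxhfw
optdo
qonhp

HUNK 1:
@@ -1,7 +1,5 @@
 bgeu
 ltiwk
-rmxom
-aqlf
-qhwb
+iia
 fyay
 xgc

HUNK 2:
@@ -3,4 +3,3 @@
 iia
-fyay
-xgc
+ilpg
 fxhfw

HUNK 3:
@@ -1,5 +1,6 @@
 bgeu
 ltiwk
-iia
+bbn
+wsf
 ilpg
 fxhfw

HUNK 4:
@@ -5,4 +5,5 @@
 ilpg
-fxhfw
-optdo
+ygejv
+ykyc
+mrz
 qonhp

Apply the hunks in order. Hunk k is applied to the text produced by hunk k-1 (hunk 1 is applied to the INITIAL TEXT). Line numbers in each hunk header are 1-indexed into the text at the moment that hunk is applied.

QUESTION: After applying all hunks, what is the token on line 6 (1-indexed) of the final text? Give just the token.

Answer: ygejv

Derivation:
Hunk 1: at line 1 remove [rmxom,aqlf,qhwb] add [iia] -> 8 lines: bgeu ltiwk iia fyay xgc fxhfw optdo qonhp
Hunk 2: at line 3 remove [fyay,xgc] add [ilpg] -> 7 lines: bgeu ltiwk iia ilpg fxhfw optdo qonhp
Hunk 3: at line 1 remove [iia] add [bbn,wsf] -> 8 lines: bgeu ltiwk bbn wsf ilpg fxhfw optdo qonhp
Hunk 4: at line 5 remove [fxhfw,optdo] add [ygejv,ykyc,mrz] -> 9 lines: bgeu ltiwk bbn wsf ilpg ygejv ykyc mrz qonhp
Final line 6: ygejv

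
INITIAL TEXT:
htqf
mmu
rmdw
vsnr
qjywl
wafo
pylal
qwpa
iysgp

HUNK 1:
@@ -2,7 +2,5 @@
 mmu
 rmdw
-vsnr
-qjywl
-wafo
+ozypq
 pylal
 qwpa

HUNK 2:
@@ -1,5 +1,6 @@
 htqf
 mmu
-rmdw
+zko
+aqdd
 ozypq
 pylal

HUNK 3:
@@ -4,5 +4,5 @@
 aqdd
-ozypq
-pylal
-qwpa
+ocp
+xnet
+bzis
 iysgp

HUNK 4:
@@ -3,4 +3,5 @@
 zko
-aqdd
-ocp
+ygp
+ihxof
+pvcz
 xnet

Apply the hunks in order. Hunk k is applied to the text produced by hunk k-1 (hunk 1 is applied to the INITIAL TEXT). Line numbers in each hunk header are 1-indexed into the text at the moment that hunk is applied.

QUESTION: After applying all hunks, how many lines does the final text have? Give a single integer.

Answer: 9

Derivation:
Hunk 1: at line 2 remove [vsnr,qjywl,wafo] add [ozypq] -> 7 lines: htqf mmu rmdw ozypq pylal qwpa iysgp
Hunk 2: at line 1 remove [rmdw] add [zko,aqdd] -> 8 lines: htqf mmu zko aqdd ozypq pylal qwpa iysgp
Hunk 3: at line 4 remove [ozypq,pylal,qwpa] add [ocp,xnet,bzis] -> 8 lines: htqf mmu zko aqdd ocp xnet bzis iysgp
Hunk 4: at line 3 remove [aqdd,ocp] add [ygp,ihxof,pvcz] -> 9 lines: htqf mmu zko ygp ihxof pvcz xnet bzis iysgp
Final line count: 9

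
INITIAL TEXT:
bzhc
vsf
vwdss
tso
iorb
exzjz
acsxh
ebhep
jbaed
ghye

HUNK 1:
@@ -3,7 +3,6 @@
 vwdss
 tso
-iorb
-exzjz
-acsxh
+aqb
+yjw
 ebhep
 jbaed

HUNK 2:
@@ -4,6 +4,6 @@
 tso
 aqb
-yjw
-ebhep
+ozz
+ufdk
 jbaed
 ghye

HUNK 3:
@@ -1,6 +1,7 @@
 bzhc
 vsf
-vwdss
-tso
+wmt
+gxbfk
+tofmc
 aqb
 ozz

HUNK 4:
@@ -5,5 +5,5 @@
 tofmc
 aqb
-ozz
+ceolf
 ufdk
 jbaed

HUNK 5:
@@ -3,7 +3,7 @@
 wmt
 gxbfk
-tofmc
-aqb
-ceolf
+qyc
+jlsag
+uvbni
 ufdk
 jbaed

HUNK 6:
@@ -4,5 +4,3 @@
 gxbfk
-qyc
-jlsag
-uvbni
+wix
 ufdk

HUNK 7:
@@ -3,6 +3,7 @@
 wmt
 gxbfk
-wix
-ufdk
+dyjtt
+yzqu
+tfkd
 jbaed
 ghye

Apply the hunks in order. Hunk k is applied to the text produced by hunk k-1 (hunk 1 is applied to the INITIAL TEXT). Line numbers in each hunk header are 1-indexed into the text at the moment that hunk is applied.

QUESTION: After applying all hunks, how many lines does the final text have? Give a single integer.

Hunk 1: at line 3 remove [iorb,exzjz,acsxh] add [aqb,yjw] -> 9 lines: bzhc vsf vwdss tso aqb yjw ebhep jbaed ghye
Hunk 2: at line 4 remove [yjw,ebhep] add [ozz,ufdk] -> 9 lines: bzhc vsf vwdss tso aqb ozz ufdk jbaed ghye
Hunk 3: at line 1 remove [vwdss,tso] add [wmt,gxbfk,tofmc] -> 10 lines: bzhc vsf wmt gxbfk tofmc aqb ozz ufdk jbaed ghye
Hunk 4: at line 5 remove [ozz] add [ceolf] -> 10 lines: bzhc vsf wmt gxbfk tofmc aqb ceolf ufdk jbaed ghye
Hunk 5: at line 3 remove [tofmc,aqb,ceolf] add [qyc,jlsag,uvbni] -> 10 lines: bzhc vsf wmt gxbfk qyc jlsag uvbni ufdk jbaed ghye
Hunk 6: at line 4 remove [qyc,jlsag,uvbni] add [wix] -> 8 lines: bzhc vsf wmt gxbfk wix ufdk jbaed ghye
Hunk 7: at line 3 remove [wix,ufdk] add [dyjtt,yzqu,tfkd] -> 9 lines: bzhc vsf wmt gxbfk dyjtt yzqu tfkd jbaed ghye
Final line count: 9

Answer: 9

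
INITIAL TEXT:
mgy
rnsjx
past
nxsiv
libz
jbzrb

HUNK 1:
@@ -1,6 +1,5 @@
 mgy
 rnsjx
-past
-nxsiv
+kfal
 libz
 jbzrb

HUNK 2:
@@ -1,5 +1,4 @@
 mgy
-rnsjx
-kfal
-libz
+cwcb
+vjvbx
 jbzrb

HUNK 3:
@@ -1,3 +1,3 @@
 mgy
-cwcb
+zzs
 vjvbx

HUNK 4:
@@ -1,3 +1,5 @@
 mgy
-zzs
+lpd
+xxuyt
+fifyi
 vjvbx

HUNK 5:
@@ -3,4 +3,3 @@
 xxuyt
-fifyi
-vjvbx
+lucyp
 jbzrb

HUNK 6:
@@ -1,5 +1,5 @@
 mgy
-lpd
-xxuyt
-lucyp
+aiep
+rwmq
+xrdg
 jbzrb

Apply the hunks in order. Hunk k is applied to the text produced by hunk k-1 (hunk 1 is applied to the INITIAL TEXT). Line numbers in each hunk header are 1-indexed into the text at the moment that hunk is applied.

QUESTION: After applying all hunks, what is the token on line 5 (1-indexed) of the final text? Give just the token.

Answer: jbzrb

Derivation:
Hunk 1: at line 1 remove [past,nxsiv] add [kfal] -> 5 lines: mgy rnsjx kfal libz jbzrb
Hunk 2: at line 1 remove [rnsjx,kfal,libz] add [cwcb,vjvbx] -> 4 lines: mgy cwcb vjvbx jbzrb
Hunk 3: at line 1 remove [cwcb] add [zzs] -> 4 lines: mgy zzs vjvbx jbzrb
Hunk 4: at line 1 remove [zzs] add [lpd,xxuyt,fifyi] -> 6 lines: mgy lpd xxuyt fifyi vjvbx jbzrb
Hunk 5: at line 3 remove [fifyi,vjvbx] add [lucyp] -> 5 lines: mgy lpd xxuyt lucyp jbzrb
Hunk 6: at line 1 remove [lpd,xxuyt,lucyp] add [aiep,rwmq,xrdg] -> 5 lines: mgy aiep rwmq xrdg jbzrb
Final line 5: jbzrb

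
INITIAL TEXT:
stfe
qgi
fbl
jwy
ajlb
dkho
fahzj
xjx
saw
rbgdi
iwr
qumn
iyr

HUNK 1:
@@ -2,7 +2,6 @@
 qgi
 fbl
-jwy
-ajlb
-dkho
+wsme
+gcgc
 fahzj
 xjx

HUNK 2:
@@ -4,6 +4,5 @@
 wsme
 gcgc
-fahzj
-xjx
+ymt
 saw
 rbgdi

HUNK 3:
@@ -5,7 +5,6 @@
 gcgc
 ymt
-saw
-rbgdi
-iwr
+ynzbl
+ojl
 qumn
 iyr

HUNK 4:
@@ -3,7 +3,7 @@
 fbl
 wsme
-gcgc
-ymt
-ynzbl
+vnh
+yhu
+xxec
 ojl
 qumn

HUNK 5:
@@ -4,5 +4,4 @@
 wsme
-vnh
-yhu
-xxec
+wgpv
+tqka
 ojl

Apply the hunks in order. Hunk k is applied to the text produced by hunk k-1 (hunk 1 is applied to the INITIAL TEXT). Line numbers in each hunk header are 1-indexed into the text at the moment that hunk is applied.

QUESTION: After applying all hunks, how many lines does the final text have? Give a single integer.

Hunk 1: at line 2 remove [jwy,ajlb,dkho] add [wsme,gcgc] -> 12 lines: stfe qgi fbl wsme gcgc fahzj xjx saw rbgdi iwr qumn iyr
Hunk 2: at line 4 remove [fahzj,xjx] add [ymt] -> 11 lines: stfe qgi fbl wsme gcgc ymt saw rbgdi iwr qumn iyr
Hunk 3: at line 5 remove [saw,rbgdi,iwr] add [ynzbl,ojl] -> 10 lines: stfe qgi fbl wsme gcgc ymt ynzbl ojl qumn iyr
Hunk 4: at line 3 remove [gcgc,ymt,ynzbl] add [vnh,yhu,xxec] -> 10 lines: stfe qgi fbl wsme vnh yhu xxec ojl qumn iyr
Hunk 5: at line 4 remove [vnh,yhu,xxec] add [wgpv,tqka] -> 9 lines: stfe qgi fbl wsme wgpv tqka ojl qumn iyr
Final line count: 9

Answer: 9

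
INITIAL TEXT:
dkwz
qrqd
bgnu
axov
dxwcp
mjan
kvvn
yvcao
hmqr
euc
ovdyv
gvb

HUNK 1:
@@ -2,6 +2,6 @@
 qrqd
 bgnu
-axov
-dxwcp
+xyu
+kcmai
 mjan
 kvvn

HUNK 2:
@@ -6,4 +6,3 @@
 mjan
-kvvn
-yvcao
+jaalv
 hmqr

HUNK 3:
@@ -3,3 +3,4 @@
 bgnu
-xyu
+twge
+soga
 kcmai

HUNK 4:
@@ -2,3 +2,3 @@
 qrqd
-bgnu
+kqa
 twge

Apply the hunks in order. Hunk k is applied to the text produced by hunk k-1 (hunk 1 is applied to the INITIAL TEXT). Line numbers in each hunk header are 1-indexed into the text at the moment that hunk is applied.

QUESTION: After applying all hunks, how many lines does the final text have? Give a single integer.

Answer: 12

Derivation:
Hunk 1: at line 2 remove [axov,dxwcp] add [xyu,kcmai] -> 12 lines: dkwz qrqd bgnu xyu kcmai mjan kvvn yvcao hmqr euc ovdyv gvb
Hunk 2: at line 6 remove [kvvn,yvcao] add [jaalv] -> 11 lines: dkwz qrqd bgnu xyu kcmai mjan jaalv hmqr euc ovdyv gvb
Hunk 3: at line 3 remove [xyu] add [twge,soga] -> 12 lines: dkwz qrqd bgnu twge soga kcmai mjan jaalv hmqr euc ovdyv gvb
Hunk 4: at line 2 remove [bgnu] add [kqa] -> 12 lines: dkwz qrqd kqa twge soga kcmai mjan jaalv hmqr euc ovdyv gvb
Final line count: 12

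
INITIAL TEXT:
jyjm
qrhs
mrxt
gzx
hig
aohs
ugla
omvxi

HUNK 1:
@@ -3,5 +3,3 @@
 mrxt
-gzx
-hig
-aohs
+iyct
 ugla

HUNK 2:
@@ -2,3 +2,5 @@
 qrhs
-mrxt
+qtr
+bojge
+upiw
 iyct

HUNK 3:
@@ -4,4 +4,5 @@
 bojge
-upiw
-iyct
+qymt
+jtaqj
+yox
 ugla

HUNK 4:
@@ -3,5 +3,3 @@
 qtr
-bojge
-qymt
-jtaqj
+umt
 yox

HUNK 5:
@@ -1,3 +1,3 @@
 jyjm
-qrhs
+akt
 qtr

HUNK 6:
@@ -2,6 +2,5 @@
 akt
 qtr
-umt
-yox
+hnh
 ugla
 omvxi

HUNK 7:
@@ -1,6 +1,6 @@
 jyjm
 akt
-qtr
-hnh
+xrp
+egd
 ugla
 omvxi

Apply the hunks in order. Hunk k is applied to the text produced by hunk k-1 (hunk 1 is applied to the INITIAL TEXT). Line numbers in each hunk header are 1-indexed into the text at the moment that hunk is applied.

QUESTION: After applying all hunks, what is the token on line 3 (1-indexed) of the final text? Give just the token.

Answer: xrp

Derivation:
Hunk 1: at line 3 remove [gzx,hig,aohs] add [iyct] -> 6 lines: jyjm qrhs mrxt iyct ugla omvxi
Hunk 2: at line 2 remove [mrxt] add [qtr,bojge,upiw] -> 8 lines: jyjm qrhs qtr bojge upiw iyct ugla omvxi
Hunk 3: at line 4 remove [upiw,iyct] add [qymt,jtaqj,yox] -> 9 lines: jyjm qrhs qtr bojge qymt jtaqj yox ugla omvxi
Hunk 4: at line 3 remove [bojge,qymt,jtaqj] add [umt] -> 7 lines: jyjm qrhs qtr umt yox ugla omvxi
Hunk 5: at line 1 remove [qrhs] add [akt] -> 7 lines: jyjm akt qtr umt yox ugla omvxi
Hunk 6: at line 2 remove [umt,yox] add [hnh] -> 6 lines: jyjm akt qtr hnh ugla omvxi
Hunk 7: at line 1 remove [qtr,hnh] add [xrp,egd] -> 6 lines: jyjm akt xrp egd ugla omvxi
Final line 3: xrp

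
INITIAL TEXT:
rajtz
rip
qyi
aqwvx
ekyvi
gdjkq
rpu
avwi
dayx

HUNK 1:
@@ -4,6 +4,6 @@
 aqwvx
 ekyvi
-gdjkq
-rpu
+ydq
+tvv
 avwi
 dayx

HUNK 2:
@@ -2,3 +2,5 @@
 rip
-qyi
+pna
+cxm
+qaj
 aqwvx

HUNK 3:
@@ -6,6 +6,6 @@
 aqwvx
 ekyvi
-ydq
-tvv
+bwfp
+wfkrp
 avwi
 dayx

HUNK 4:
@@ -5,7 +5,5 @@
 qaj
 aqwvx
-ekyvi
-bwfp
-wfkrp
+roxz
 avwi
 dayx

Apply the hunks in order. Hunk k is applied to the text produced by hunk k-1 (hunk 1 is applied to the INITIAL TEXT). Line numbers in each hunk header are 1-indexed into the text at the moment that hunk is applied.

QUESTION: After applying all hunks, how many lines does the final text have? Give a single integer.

Answer: 9

Derivation:
Hunk 1: at line 4 remove [gdjkq,rpu] add [ydq,tvv] -> 9 lines: rajtz rip qyi aqwvx ekyvi ydq tvv avwi dayx
Hunk 2: at line 2 remove [qyi] add [pna,cxm,qaj] -> 11 lines: rajtz rip pna cxm qaj aqwvx ekyvi ydq tvv avwi dayx
Hunk 3: at line 6 remove [ydq,tvv] add [bwfp,wfkrp] -> 11 lines: rajtz rip pna cxm qaj aqwvx ekyvi bwfp wfkrp avwi dayx
Hunk 4: at line 5 remove [ekyvi,bwfp,wfkrp] add [roxz] -> 9 lines: rajtz rip pna cxm qaj aqwvx roxz avwi dayx
Final line count: 9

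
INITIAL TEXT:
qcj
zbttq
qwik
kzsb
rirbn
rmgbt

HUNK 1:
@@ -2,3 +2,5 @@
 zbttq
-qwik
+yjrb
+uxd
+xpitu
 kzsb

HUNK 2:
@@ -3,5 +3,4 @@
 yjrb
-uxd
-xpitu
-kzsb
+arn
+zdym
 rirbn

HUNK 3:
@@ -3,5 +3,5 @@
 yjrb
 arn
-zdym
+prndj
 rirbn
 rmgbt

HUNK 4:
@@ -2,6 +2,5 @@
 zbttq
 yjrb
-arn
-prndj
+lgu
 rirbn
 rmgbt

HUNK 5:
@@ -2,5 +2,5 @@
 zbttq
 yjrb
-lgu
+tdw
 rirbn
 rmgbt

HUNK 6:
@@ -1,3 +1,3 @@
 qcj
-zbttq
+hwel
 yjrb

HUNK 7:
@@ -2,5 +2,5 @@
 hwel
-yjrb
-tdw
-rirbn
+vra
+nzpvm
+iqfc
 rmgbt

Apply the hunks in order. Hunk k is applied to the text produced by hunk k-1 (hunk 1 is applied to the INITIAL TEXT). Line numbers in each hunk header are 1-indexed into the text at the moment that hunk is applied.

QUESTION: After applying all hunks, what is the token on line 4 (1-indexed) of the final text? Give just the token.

Hunk 1: at line 2 remove [qwik] add [yjrb,uxd,xpitu] -> 8 lines: qcj zbttq yjrb uxd xpitu kzsb rirbn rmgbt
Hunk 2: at line 3 remove [uxd,xpitu,kzsb] add [arn,zdym] -> 7 lines: qcj zbttq yjrb arn zdym rirbn rmgbt
Hunk 3: at line 3 remove [zdym] add [prndj] -> 7 lines: qcj zbttq yjrb arn prndj rirbn rmgbt
Hunk 4: at line 2 remove [arn,prndj] add [lgu] -> 6 lines: qcj zbttq yjrb lgu rirbn rmgbt
Hunk 5: at line 2 remove [lgu] add [tdw] -> 6 lines: qcj zbttq yjrb tdw rirbn rmgbt
Hunk 6: at line 1 remove [zbttq] add [hwel] -> 6 lines: qcj hwel yjrb tdw rirbn rmgbt
Hunk 7: at line 2 remove [yjrb,tdw,rirbn] add [vra,nzpvm,iqfc] -> 6 lines: qcj hwel vra nzpvm iqfc rmgbt
Final line 4: nzpvm

Answer: nzpvm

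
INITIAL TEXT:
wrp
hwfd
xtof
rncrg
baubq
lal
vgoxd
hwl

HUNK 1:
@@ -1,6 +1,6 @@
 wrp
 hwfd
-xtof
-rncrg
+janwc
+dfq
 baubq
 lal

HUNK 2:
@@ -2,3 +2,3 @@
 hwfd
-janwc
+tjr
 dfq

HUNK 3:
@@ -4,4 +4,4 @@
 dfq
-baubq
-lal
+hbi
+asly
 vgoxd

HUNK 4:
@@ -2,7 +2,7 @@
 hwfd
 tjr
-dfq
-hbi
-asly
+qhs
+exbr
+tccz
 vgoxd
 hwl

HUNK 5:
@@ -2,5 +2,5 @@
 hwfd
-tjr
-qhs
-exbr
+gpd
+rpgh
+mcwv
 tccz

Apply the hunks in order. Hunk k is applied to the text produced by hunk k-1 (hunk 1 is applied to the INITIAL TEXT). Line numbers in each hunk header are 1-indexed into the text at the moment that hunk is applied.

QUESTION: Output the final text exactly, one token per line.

Answer: wrp
hwfd
gpd
rpgh
mcwv
tccz
vgoxd
hwl

Derivation:
Hunk 1: at line 1 remove [xtof,rncrg] add [janwc,dfq] -> 8 lines: wrp hwfd janwc dfq baubq lal vgoxd hwl
Hunk 2: at line 2 remove [janwc] add [tjr] -> 8 lines: wrp hwfd tjr dfq baubq lal vgoxd hwl
Hunk 3: at line 4 remove [baubq,lal] add [hbi,asly] -> 8 lines: wrp hwfd tjr dfq hbi asly vgoxd hwl
Hunk 4: at line 2 remove [dfq,hbi,asly] add [qhs,exbr,tccz] -> 8 lines: wrp hwfd tjr qhs exbr tccz vgoxd hwl
Hunk 5: at line 2 remove [tjr,qhs,exbr] add [gpd,rpgh,mcwv] -> 8 lines: wrp hwfd gpd rpgh mcwv tccz vgoxd hwl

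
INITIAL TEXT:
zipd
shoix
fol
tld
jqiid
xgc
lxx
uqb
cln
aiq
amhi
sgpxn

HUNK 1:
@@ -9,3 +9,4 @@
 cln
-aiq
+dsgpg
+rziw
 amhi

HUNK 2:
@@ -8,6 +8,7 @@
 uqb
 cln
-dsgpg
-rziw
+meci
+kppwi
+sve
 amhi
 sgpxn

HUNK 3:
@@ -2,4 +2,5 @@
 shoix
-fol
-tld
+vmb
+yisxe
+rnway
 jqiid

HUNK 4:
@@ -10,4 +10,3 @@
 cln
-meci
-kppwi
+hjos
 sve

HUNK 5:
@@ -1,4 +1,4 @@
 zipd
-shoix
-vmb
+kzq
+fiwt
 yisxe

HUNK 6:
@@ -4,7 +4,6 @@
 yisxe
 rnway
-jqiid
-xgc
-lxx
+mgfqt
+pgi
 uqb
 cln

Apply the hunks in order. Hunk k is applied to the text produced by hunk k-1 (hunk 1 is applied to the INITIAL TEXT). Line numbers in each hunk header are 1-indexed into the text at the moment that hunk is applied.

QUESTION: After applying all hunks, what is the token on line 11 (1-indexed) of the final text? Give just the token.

Answer: sve

Derivation:
Hunk 1: at line 9 remove [aiq] add [dsgpg,rziw] -> 13 lines: zipd shoix fol tld jqiid xgc lxx uqb cln dsgpg rziw amhi sgpxn
Hunk 2: at line 8 remove [dsgpg,rziw] add [meci,kppwi,sve] -> 14 lines: zipd shoix fol tld jqiid xgc lxx uqb cln meci kppwi sve amhi sgpxn
Hunk 3: at line 2 remove [fol,tld] add [vmb,yisxe,rnway] -> 15 lines: zipd shoix vmb yisxe rnway jqiid xgc lxx uqb cln meci kppwi sve amhi sgpxn
Hunk 4: at line 10 remove [meci,kppwi] add [hjos] -> 14 lines: zipd shoix vmb yisxe rnway jqiid xgc lxx uqb cln hjos sve amhi sgpxn
Hunk 5: at line 1 remove [shoix,vmb] add [kzq,fiwt] -> 14 lines: zipd kzq fiwt yisxe rnway jqiid xgc lxx uqb cln hjos sve amhi sgpxn
Hunk 6: at line 4 remove [jqiid,xgc,lxx] add [mgfqt,pgi] -> 13 lines: zipd kzq fiwt yisxe rnway mgfqt pgi uqb cln hjos sve amhi sgpxn
Final line 11: sve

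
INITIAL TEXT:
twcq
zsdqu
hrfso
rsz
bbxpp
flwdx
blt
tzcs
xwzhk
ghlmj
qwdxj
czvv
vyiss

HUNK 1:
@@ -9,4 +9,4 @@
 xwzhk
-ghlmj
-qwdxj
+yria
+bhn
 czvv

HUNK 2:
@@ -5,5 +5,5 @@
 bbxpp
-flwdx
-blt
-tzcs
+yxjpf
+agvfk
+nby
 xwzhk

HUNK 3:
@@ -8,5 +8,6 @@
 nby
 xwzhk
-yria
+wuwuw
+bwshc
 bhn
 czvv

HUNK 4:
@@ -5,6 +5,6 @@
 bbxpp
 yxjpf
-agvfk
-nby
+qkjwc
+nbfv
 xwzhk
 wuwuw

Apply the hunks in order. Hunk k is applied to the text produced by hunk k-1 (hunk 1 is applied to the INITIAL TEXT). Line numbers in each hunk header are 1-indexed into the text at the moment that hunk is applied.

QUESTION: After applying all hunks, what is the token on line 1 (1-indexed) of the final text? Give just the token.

Answer: twcq

Derivation:
Hunk 1: at line 9 remove [ghlmj,qwdxj] add [yria,bhn] -> 13 lines: twcq zsdqu hrfso rsz bbxpp flwdx blt tzcs xwzhk yria bhn czvv vyiss
Hunk 2: at line 5 remove [flwdx,blt,tzcs] add [yxjpf,agvfk,nby] -> 13 lines: twcq zsdqu hrfso rsz bbxpp yxjpf agvfk nby xwzhk yria bhn czvv vyiss
Hunk 3: at line 8 remove [yria] add [wuwuw,bwshc] -> 14 lines: twcq zsdqu hrfso rsz bbxpp yxjpf agvfk nby xwzhk wuwuw bwshc bhn czvv vyiss
Hunk 4: at line 5 remove [agvfk,nby] add [qkjwc,nbfv] -> 14 lines: twcq zsdqu hrfso rsz bbxpp yxjpf qkjwc nbfv xwzhk wuwuw bwshc bhn czvv vyiss
Final line 1: twcq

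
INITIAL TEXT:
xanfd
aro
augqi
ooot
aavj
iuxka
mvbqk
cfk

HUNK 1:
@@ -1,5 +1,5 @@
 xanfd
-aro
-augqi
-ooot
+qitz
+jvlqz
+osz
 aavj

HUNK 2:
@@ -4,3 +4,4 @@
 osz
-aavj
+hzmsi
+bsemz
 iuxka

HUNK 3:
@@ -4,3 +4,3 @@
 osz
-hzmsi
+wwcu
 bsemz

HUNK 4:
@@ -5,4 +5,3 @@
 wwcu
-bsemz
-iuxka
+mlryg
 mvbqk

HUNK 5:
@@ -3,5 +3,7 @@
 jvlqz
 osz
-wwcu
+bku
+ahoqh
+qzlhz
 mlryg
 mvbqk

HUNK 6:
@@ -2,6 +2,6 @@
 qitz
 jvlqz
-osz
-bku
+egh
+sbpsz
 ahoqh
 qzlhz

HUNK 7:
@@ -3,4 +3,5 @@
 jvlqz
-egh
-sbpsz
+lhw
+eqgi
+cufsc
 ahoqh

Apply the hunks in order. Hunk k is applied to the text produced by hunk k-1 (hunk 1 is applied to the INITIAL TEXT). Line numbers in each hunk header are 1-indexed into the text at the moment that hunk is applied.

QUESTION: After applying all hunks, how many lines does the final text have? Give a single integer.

Hunk 1: at line 1 remove [aro,augqi,ooot] add [qitz,jvlqz,osz] -> 8 lines: xanfd qitz jvlqz osz aavj iuxka mvbqk cfk
Hunk 2: at line 4 remove [aavj] add [hzmsi,bsemz] -> 9 lines: xanfd qitz jvlqz osz hzmsi bsemz iuxka mvbqk cfk
Hunk 3: at line 4 remove [hzmsi] add [wwcu] -> 9 lines: xanfd qitz jvlqz osz wwcu bsemz iuxka mvbqk cfk
Hunk 4: at line 5 remove [bsemz,iuxka] add [mlryg] -> 8 lines: xanfd qitz jvlqz osz wwcu mlryg mvbqk cfk
Hunk 5: at line 3 remove [wwcu] add [bku,ahoqh,qzlhz] -> 10 lines: xanfd qitz jvlqz osz bku ahoqh qzlhz mlryg mvbqk cfk
Hunk 6: at line 2 remove [osz,bku] add [egh,sbpsz] -> 10 lines: xanfd qitz jvlqz egh sbpsz ahoqh qzlhz mlryg mvbqk cfk
Hunk 7: at line 3 remove [egh,sbpsz] add [lhw,eqgi,cufsc] -> 11 lines: xanfd qitz jvlqz lhw eqgi cufsc ahoqh qzlhz mlryg mvbqk cfk
Final line count: 11

Answer: 11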